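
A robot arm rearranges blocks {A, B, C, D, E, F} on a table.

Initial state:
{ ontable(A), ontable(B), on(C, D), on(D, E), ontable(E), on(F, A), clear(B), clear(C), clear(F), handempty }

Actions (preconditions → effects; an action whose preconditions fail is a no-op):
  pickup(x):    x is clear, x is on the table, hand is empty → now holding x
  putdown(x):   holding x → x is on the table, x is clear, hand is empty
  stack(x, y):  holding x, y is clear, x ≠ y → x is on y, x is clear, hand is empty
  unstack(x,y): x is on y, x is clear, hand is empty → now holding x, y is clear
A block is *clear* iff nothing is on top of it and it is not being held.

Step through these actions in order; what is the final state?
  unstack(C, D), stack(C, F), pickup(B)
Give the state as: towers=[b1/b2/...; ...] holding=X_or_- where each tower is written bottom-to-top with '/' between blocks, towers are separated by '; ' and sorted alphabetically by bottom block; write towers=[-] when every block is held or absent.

step 1 (unstack(C, D)): towers=[A/F; B; E/D] holding=C
step 2 (stack(C, F)): towers=[A/F/C; B; E/D] holding=-
step 3 (pickup(B)): towers=[A/F/C; E/D] holding=B

towers=[A/F/C; E/D] holding=B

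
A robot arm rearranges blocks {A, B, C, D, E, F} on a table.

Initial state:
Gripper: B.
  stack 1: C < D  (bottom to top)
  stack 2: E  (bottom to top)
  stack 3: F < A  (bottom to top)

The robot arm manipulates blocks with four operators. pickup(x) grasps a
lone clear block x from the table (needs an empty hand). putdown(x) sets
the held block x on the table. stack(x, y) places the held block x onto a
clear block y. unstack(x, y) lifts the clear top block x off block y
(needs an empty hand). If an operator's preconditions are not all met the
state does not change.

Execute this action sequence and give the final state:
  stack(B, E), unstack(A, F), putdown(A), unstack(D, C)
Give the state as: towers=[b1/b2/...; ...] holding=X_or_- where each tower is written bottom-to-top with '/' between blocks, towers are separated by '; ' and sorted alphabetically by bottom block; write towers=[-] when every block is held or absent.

step 1 (stack(B, E)): towers=[C/D; E/B; F/A] holding=-
step 2 (unstack(A, F)): towers=[C/D; E/B; F] holding=A
step 3 (putdown(A)): towers=[A; C/D; E/B; F] holding=-
step 4 (unstack(D, C)): towers=[A; C; E/B; F] holding=D

towers=[A; C; E/B; F] holding=D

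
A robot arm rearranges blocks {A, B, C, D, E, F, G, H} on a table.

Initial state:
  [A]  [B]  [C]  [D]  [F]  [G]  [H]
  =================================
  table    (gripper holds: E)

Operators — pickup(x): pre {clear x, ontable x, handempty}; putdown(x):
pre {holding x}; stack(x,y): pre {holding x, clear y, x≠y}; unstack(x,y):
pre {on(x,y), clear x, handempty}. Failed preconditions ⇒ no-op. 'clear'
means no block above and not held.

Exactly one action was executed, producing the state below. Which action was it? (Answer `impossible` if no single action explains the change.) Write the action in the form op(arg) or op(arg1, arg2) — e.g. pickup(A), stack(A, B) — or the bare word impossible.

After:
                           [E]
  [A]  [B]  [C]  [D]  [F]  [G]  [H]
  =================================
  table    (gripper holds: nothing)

target: towers=[A; B; C; D; F; G/E; H] holding=-
        putdown(E) → towers=[A; B; C; D; E; F; G; H] holding=-
       stack(E, G) → towers=[A; B; C; D; F; G/E; H] holding=-  ← match
       stack(E, A) → towers=[A/E; B; C; D; F; G; H] holding=-
       stack(E, H) → towers=[A; B; C; D; F; G; H/E] holding=-
       stack(E, B) → towers=[A; B/E; C; D; F; G; H] holding=-
       stack(E, F) → towers=[A; B; C; D; F/E; G; H] holding=-
       stack(E, D) → towers=[A; B; C; D/E; F; G; H] holding=-
       stack(E, C) → towers=[A; B; C/E; D; F; G; H] holding=-

stack(E, G)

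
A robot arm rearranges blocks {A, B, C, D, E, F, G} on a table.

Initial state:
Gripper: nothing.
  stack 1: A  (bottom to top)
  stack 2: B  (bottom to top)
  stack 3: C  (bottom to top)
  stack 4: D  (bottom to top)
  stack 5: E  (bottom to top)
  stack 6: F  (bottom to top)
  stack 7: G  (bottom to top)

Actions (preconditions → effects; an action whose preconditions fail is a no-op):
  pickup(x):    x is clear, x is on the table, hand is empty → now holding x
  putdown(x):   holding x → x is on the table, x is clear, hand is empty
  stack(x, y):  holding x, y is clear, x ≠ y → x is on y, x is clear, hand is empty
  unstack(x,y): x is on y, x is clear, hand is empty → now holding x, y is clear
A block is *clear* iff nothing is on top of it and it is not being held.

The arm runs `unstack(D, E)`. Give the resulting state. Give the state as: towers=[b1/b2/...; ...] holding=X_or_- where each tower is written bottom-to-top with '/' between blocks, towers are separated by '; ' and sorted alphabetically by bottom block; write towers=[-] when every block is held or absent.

towers=[A; B; C; D; E; F; G] holding=-

before: towers=[A; B; C; D; E; F; G] holding=-
pre[unstack(D, E)]: on(D,E) fail, clear(D) ok, handempty ok
on(D,E) unmet → unstack(D, E) is a no-op
after:  towers=[A; B; C; D; E; F; G] holding=-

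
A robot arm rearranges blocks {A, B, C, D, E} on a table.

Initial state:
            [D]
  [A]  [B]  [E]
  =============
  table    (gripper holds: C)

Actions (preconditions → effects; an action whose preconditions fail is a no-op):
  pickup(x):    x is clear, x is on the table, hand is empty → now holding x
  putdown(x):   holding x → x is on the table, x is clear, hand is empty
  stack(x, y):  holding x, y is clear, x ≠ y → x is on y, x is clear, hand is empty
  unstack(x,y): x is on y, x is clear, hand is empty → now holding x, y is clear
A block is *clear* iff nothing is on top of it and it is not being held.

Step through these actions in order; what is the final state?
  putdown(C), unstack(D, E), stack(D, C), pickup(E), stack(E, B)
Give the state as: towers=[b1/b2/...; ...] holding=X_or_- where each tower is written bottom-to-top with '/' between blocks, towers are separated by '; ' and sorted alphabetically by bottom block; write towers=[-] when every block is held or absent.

step 1 (putdown(C)): towers=[A; B; C; E/D] holding=-
step 2 (unstack(D, E)): towers=[A; B; C; E] holding=D
step 3 (stack(D, C)): towers=[A; B; C/D; E] holding=-
step 4 (pickup(E)): towers=[A; B; C/D] holding=E
step 5 (stack(E, B)): towers=[A; B/E; C/D] holding=-

towers=[A; B/E; C/D] holding=-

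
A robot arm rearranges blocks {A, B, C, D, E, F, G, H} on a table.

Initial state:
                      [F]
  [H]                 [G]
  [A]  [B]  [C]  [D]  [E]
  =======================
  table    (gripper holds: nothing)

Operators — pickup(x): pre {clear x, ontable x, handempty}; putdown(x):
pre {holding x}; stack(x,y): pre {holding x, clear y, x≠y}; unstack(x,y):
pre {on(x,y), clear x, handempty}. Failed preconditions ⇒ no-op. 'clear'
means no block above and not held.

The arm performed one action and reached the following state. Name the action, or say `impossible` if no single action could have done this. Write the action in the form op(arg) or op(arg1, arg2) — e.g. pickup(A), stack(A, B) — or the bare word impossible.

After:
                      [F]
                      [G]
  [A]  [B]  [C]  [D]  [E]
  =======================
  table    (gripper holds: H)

target: towers=[A; B; C; D; E/G/F] holding=H
     unstack(H, A) → towers=[A; B; C; D; E/G/F] holding=H  ← match
         pickup(B) → towers=[A/H; C; D; E/G/F] holding=B
     unstack(F, G) → towers=[A/H; B; C; D; E/G] holding=F
         pickup(D) → towers=[A/H; B; C; E/G/F] holding=D
         pickup(C) → towers=[A/H; B; D; E/G/F] holding=C

unstack(H, A)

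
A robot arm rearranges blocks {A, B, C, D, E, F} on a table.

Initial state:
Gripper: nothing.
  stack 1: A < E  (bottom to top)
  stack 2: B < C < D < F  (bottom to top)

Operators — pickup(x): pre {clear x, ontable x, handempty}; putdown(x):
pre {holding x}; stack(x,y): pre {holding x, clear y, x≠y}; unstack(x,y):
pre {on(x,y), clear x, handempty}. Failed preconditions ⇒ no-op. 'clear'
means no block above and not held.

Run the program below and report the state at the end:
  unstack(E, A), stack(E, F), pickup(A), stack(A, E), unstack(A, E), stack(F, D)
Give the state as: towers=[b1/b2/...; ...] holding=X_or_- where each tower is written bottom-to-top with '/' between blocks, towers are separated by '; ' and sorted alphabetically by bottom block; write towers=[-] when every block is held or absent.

step 1 (unstack(E, A)): towers=[A; B/C/D/F] holding=E
step 2 (stack(E, F)): towers=[A; B/C/D/F/E] holding=-
step 3 (pickup(A)): towers=[B/C/D/F/E] holding=A
step 4 (stack(A, E)): towers=[B/C/D/F/E/A] holding=-
step 5 (unstack(A, E)): towers=[B/C/D/F/E] holding=A
step 6 (stack(F, D)) [no-op]: towers=[B/C/D/F/E] holding=A

towers=[B/C/D/F/E] holding=A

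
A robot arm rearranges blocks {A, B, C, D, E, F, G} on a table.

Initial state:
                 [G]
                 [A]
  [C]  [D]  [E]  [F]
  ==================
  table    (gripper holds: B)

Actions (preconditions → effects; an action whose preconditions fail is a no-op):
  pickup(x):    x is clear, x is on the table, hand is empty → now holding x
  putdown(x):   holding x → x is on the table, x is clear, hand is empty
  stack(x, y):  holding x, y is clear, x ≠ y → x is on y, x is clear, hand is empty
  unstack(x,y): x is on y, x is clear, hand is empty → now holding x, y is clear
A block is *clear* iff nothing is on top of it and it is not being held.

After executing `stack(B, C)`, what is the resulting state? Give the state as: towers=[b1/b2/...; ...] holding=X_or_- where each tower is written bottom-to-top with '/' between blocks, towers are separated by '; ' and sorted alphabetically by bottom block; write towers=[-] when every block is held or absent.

towers=[C/B; D; E; F/A/G] holding=-

before: towers=[C; D; E; F/A/G] holding=B
pre[stack(B, C)]: holding(B) ✓, clear(C) ✓, B≠C ✓
all met → apply stack(B, C)
after:  towers=[C/B; D; E; F/A/G] holding=-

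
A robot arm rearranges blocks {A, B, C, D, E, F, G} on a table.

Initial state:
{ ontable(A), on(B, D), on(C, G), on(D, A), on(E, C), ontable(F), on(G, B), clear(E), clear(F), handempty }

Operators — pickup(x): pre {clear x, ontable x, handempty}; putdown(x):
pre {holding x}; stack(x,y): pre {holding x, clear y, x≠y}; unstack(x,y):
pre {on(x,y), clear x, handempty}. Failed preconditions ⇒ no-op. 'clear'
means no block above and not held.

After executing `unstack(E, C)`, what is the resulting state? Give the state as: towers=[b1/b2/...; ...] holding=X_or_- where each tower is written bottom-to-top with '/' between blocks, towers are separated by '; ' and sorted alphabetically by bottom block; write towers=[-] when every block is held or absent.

before: towers=[A/D/B/G/C/E; F] holding=-
pre[unstack(E, C)]: on(E,C) ok, clear(E) ok, handempty ok
all met → apply unstack(E, C)
after:  towers=[A/D/B/G/C; F] holding=E

towers=[A/D/B/G/C; F] holding=E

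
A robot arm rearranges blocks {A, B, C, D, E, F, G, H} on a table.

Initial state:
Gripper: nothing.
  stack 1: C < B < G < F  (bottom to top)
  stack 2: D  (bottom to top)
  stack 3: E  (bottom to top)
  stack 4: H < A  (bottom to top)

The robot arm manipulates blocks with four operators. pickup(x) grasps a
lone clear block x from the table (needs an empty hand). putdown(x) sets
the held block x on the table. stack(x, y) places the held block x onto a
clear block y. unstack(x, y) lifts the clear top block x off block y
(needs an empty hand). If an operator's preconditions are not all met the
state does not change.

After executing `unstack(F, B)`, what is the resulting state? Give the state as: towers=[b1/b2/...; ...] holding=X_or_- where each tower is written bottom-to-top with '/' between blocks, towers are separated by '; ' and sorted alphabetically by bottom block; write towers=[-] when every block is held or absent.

before: towers=[C/B/G/F; D; E; H/A] holding=-
pre[unstack(F, B)]: on(F,B) no, clear(F) yes, handempty yes
on(F,B) unmet → unstack(F, B) is a no-op
after:  towers=[C/B/G/F; D; E; H/A] holding=-

towers=[C/B/G/F; D; E; H/A] holding=-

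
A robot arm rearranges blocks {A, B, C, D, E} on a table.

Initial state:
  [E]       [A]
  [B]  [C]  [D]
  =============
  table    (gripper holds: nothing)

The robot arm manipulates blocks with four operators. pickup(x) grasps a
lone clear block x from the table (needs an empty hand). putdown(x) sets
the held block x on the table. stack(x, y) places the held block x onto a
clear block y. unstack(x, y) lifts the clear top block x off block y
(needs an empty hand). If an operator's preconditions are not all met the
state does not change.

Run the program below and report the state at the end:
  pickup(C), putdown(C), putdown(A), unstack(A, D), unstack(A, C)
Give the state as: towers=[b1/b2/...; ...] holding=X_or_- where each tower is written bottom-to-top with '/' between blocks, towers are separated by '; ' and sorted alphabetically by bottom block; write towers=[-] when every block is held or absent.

towers=[B/E; C; D] holding=A

step 1 (pickup(C)): towers=[B/E; D/A] holding=C
step 2 (putdown(C)): towers=[B/E; C; D/A] holding=-
step 3 (putdown(A)) [no-op]: towers=[B/E; C; D/A] holding=-
step 4 (unstack(A, D)): towers=[B/E; C; D] holding=A
step 5 (unstack(A, C)) [no-op]: towers=[B/E; C; D] holding=A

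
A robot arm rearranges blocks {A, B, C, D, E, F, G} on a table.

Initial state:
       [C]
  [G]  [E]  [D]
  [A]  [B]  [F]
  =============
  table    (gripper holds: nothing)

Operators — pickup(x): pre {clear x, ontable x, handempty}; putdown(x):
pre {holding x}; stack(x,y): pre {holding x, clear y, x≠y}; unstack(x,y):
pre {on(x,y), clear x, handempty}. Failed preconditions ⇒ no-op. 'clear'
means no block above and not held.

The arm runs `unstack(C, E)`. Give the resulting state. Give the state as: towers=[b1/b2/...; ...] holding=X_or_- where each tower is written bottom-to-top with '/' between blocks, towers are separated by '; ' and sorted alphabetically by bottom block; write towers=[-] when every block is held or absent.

before: towers=[A/G; B/E/C; F/D] holding=-
pre[unstack(C, E)]: on(C,E) yes, clear(C) yes, handempty yes
all met → apply unstack(C, E)
after:  towers=[A/G; B/E; F/D] holding=C

towers=[A/G; B/E; F/D] holding=C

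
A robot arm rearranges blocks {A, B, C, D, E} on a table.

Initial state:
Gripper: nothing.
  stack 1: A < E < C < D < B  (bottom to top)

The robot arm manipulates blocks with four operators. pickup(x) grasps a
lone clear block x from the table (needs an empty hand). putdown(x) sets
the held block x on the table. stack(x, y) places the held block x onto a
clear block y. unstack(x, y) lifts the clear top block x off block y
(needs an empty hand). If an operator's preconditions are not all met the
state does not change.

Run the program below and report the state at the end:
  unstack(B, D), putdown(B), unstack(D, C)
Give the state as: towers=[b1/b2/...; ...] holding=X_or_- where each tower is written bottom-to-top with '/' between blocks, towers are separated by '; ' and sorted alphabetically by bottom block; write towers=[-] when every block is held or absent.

step 1 (unstack(B, D)): towers=[A/E/C/D] holding=B
step 2 (putdown(B)): towers=[A/E/C/D; B] holding=-
step 3 (unstack(D, C)): towers=[A/E/C; B] holding=D

towers=[A/E/C; B] holding=D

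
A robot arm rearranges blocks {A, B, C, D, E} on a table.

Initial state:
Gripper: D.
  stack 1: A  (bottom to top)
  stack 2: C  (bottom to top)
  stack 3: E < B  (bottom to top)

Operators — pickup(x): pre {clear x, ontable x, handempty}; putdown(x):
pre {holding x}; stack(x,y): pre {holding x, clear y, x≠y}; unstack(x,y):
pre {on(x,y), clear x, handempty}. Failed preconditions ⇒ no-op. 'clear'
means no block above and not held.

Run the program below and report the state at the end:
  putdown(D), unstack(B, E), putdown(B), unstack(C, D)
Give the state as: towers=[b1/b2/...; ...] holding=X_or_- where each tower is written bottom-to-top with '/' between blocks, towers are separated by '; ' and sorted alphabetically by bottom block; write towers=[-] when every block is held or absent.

towers=[A; B; C; D; E] holding=-

step 1 (putdown(D)): towers=[A; C; D; E/B] holding=-
step 2 (unstack(B, E)): towers=[A; C; D; E] holding=B
step 3 (putdown(B)): towers=[A; B; C; D; E] holding=-
step 4 (unstack(C, D)) [no-op]: towers=[A; B; C; D; E] holding=-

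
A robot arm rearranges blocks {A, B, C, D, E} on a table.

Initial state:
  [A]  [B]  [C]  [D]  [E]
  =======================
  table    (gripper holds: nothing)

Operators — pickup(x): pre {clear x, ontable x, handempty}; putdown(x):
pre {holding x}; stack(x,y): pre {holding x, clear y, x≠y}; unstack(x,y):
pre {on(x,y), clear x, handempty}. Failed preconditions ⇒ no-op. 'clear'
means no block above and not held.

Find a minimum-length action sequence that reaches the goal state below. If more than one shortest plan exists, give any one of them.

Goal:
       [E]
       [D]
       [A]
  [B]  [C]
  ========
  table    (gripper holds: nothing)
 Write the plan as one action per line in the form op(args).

pickup(A)
stack(A, C)
pickup(D)
stack(D, A)
pickup(E)
stack(E, D)

step 1 (pickup(A)): towers=[B; C; D; E] holding=A
step 2 (stack(A, C)): towers=[B; C/A; D; E] holding=-
step 3 (pickup(D)): towers=[B; C/A; E] holding=D
step 4 (stack(D, A)): towers=[B; C/A/D; E] holding=-
step 5 (pickup(E)): towers=[B; C/A/D] holding=E
step 6 (stack(E, D)): towers=[B; C/A/D/E] holding=-
goal check: towers=[B; C/A/D/E] holding=- — reached (length 6, optimal by BFS)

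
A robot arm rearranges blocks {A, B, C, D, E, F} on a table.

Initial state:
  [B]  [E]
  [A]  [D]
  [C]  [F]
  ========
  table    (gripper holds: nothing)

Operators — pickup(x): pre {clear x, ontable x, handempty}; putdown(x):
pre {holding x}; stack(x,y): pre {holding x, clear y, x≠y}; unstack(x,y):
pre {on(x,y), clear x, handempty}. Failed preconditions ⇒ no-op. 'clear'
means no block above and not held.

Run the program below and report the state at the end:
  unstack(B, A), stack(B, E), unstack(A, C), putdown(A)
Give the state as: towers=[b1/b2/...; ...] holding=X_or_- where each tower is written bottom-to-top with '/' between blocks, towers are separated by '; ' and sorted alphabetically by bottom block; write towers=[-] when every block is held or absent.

towers=[A; C; F/D/E/B] holding=-

step 1 (unstack(B, A)): towers=[C/A; F/D/E] holding=B
step 2 (stack(B, E)): towers=[C/A; F/D/E/B] holding=-
step 3 (unstack(A, C)): towers=[C; F/D/E/B] holding=A
step 4 (putdown(A)): towers=[A; C; F/D/E/B] holding=-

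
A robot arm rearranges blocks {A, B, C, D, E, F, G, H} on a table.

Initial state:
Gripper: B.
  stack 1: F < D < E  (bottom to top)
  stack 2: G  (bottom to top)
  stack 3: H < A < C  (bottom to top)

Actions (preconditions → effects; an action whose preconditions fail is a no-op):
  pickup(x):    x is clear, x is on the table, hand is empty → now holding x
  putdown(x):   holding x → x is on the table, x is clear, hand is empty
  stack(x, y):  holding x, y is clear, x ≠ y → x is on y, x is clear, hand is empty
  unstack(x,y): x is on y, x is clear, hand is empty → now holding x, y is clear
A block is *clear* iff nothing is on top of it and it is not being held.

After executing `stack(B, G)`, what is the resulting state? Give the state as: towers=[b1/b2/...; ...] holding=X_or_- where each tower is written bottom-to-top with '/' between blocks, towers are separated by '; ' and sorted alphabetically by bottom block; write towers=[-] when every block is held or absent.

towers=[F/D/E; G/B; H/A/C] holding=-

before: towers=[F/D/E; G; H/A/C] holding=B
pre[stack(B, G)]: holding(B) ✓, clear(G) ✓, B≠G ✓
all met → apply stack(B, G)
after:  towers=[F/D/E; G/B; H/A/C] holding=-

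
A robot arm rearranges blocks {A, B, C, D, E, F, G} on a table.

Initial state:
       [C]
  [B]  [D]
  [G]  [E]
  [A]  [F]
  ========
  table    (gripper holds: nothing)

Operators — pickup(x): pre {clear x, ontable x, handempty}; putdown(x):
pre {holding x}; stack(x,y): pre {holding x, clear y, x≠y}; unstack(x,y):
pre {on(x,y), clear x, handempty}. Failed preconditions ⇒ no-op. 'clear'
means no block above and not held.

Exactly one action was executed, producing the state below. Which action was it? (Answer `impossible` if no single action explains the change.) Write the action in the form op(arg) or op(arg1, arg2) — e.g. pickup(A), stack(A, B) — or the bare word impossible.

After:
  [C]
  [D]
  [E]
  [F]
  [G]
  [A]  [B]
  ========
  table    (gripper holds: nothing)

impossible

target: towers=[A/G/F/E/D/C; B] holding=-
     unstack(B, G) → towers=[A/G; F/E/D/C] holding=B
     unstack(C, D) → towers=[A/G/B; F/E/D] holding=C
none of the 2 applicable actions match → impossible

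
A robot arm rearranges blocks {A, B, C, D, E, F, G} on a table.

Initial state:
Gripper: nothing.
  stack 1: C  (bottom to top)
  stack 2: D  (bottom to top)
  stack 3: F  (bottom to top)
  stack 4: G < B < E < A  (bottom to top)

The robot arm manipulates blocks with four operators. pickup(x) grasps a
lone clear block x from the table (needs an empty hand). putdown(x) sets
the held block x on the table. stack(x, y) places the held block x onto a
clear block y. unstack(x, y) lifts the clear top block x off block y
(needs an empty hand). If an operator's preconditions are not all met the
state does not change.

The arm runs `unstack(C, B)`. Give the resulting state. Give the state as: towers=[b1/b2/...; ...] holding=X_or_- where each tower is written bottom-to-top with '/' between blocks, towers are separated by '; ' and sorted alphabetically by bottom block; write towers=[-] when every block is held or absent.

towers=[C; D; F; G/B/E/A] holding=-

before: towers=[C; D; F; G/B/E/A] holding=-
pre[unstack(C, B)]: on(C,B) no, clear(C) yes, handempty yes
on(C,B) unmet → unstack(C, B) is a no-op
after:  towers=[C; D; F; G/B/E/A] holding=-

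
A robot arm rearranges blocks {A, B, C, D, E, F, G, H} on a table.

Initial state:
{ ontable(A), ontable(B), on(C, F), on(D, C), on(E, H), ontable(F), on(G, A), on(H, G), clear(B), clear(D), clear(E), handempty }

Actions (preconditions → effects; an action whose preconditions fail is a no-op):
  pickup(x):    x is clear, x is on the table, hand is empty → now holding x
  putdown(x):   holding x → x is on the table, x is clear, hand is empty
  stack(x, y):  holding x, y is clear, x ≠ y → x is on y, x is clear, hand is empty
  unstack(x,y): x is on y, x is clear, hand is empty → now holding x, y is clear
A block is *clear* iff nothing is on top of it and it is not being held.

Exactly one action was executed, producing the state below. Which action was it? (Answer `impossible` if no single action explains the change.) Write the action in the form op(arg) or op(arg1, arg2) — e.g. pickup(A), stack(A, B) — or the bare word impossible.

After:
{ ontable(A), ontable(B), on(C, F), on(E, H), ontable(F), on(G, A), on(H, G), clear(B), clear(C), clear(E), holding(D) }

unstack(D, C)

target: towers=[A/G/H/E; B; F/C] holding=D
     unstack(E, H) → towers=[A/G/H; B; F/C/D] holding=E
         pickup(B) → towers=[A/G/H/E; F/C/D] holding=B
     unstack(D, C) → towers=[A/G/H/E; B; F/C] holding=D  ← match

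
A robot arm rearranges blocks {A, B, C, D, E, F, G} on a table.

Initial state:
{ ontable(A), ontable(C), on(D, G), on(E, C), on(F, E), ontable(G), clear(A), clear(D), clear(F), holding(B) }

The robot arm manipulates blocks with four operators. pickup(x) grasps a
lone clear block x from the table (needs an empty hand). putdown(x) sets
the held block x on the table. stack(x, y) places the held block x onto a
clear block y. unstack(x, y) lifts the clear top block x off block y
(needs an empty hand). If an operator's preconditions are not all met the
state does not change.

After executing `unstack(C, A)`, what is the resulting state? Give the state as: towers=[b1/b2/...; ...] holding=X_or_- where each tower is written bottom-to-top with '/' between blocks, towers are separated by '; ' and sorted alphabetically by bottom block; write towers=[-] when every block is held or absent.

before: towers=[A; C/E/F; G/D] holding=B
pre[unstack(C, A)]: on(C,A) fail, clear(C) fail, handempty fail
on(C,A), clear(C), handempty unmet → unstack(C, A) is a no-op
after:  towers=[A; C/E/F; G/D] holding=B

towers=[A; C/E/F; G/D] holding=B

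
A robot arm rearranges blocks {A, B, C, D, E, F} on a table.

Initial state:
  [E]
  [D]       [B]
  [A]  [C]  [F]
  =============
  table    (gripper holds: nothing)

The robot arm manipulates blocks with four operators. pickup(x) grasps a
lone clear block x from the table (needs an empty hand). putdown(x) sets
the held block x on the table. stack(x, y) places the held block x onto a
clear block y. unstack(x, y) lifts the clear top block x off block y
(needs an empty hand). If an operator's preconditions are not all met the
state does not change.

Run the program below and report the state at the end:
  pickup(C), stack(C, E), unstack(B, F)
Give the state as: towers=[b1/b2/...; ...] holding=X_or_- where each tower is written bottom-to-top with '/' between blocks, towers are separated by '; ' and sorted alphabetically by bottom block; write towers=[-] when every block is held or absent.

step 1 (pickup(C)): towers=[A/D/E; F/B] holding=C
step 2 (stack(C, E)): towers=[A/D/E/C; F/B] holding=-
step 3 (unstack(B, F)): towers=[A/D/E/C; F] holding=B

towers=[A/D/E/C; F] holding=B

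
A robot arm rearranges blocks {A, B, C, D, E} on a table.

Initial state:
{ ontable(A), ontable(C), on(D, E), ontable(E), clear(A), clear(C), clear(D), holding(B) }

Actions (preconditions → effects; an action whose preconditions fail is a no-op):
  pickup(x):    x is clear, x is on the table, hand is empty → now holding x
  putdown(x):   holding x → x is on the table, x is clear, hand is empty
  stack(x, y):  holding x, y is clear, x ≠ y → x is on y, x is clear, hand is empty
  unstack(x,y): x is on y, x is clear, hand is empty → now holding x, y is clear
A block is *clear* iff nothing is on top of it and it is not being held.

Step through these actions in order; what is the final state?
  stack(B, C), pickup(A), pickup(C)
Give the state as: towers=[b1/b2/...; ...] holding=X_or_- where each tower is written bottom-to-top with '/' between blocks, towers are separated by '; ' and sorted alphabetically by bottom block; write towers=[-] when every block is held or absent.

step 1 (stack(B, C)): towers=[A; C/B; E/D] holding=-
step 2 (pickup(A)): towers=[C/B; E/D] holding=A
step 3 (pickup(C)) [no-op]: towers=[C/B; E/D] holding=A

towers=[C/B; E/D] holding=A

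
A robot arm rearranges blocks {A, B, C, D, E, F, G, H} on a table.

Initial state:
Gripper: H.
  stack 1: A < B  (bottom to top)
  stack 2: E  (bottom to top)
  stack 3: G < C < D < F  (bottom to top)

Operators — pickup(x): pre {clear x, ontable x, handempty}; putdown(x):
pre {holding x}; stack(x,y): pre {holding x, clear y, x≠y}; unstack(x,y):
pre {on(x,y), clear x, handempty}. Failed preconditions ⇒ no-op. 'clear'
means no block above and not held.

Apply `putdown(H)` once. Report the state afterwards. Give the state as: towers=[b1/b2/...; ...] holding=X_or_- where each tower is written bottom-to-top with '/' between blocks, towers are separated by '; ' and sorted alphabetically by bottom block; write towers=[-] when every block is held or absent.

before: towers=[A/B; E; G/C/D/F] holding=H
pre[putdown(H)]: holding(H) ✓
all met → apply putdown(H)
after:  towers=[A/B; E; G/C/D/F; H] holding=-

towers=[A/B; E; G/C/D/F; H] holding=-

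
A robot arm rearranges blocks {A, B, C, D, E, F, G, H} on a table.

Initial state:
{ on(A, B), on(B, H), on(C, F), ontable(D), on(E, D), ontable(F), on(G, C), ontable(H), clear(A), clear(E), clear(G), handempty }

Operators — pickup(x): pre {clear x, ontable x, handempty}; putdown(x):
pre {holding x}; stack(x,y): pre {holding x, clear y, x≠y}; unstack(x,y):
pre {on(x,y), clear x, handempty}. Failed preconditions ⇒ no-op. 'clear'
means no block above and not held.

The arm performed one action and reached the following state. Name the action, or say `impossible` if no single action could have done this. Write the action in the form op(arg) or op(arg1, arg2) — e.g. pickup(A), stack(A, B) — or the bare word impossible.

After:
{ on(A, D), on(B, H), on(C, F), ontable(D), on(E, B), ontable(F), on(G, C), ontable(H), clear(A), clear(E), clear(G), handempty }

target: towers=[D/A; F/C/G; H/B/E] holding=-
     unstack(G, C) → towers=[D/E; F/C; H/B/A] holding=G
     unstack(A, B) → towers=[D/E; F/C/G; H/B] holding=A
     unstack(E, D) → towers=[D; F/C/G; H/B/A] holding=E
none of the 3 applicable actions match → impossible

impossible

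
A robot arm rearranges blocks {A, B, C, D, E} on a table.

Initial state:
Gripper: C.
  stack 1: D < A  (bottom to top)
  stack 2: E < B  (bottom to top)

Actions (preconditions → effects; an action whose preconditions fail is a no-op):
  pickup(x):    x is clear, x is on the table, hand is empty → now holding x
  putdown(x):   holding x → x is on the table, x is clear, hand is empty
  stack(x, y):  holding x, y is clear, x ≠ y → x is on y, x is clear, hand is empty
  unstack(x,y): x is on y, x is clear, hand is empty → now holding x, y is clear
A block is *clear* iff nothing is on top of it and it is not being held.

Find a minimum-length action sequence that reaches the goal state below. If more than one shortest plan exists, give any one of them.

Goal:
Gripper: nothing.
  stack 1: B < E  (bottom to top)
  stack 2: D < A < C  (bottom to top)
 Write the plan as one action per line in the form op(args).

step 1 (stack(C, A)): towers=[D/A/C; E/B] holding=-
step 2 (unstack(B, E)): towers=[D/A/C; E] holding=B
step 3 (putdown(B)): towers=[B; D/A/C; E] holding=-
step 4 (pickup(E)): towers=[B; D/A/C] holding=E
step 5 (stack(E, B)): towers=[B/E; D/A/C] holding=-
goal check: towers=[B/E; D/A/C] holding=- — reached (length 5, optimal by BFS)

stack(C, A)
unstack(B, E)
putdown(B)
pickup(E)
stack(E, B)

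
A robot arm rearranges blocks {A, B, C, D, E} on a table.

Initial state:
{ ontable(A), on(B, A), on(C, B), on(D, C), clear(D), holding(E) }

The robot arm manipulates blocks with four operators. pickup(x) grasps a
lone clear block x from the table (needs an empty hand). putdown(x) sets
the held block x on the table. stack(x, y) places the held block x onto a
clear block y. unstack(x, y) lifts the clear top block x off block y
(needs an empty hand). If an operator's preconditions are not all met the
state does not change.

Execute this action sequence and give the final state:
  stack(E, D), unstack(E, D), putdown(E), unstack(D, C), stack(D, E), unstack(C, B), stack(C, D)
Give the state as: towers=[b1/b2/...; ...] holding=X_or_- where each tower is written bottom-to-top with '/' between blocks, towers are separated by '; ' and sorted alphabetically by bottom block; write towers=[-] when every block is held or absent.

towers=[A/B; E/D/C] holding=-

step 1 (stack(E, D)): towers=[A/B/C/D/E] holding=-
step 2 (unstack(E, D)): towers=[A/B/C/D] holding=E
step 3 (putdown(E)): towers=[A/B/C/D; E] holding=-
step 4 (unstack(D, C)): towers=[A/B/C; E] holding=D
step 5 (stack(D, E)): towers=[A/B/C; E/D] holding=-
step 6 (unstack(C, B)): towers=[A/B; E/D] holding=C
step 7 (stack(C, D)): towers=[A/B; E/D/C] holding=-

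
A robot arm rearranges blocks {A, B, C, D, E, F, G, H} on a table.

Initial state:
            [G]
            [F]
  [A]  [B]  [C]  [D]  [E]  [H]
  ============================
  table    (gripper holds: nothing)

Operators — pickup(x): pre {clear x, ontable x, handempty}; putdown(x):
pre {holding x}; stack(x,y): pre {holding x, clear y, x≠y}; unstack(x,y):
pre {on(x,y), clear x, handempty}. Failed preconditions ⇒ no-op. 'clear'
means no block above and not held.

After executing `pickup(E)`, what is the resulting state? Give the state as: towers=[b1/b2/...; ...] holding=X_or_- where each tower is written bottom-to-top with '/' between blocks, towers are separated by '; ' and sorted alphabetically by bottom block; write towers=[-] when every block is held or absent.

towers=[A; B; C/F/G; D; H] holding=E

before: towers=[A; B; C/F/G; D; E; H] holding=-
pre[pickup(E)]: clear(E) yes, ontable(E) yes, handempty yes
all met → apply pickup(E)
after:  towers=[A; B; C/F/G; D; H] holding=E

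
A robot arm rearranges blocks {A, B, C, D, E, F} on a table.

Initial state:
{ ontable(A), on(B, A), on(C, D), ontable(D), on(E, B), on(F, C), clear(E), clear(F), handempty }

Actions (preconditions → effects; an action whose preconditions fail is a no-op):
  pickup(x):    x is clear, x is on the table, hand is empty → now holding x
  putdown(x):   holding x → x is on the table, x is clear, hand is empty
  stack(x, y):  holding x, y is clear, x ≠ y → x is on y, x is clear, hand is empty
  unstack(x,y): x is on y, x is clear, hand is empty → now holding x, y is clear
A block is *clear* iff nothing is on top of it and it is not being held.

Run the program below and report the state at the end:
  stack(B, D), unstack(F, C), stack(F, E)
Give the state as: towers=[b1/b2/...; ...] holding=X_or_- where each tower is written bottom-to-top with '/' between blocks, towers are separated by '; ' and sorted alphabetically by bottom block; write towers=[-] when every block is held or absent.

step 1 (stack(B, D)) [no-op]: towers=[A/B/E; D/C/F] holding=-
step 2 (unstack(F, C)): towers=[A/B/E; D/C] holding=F
step 3 (stack(F, E)): towers=[A/B/E/F; D/C] holding=-

towers=[A/B/E/F; D/C] holding=-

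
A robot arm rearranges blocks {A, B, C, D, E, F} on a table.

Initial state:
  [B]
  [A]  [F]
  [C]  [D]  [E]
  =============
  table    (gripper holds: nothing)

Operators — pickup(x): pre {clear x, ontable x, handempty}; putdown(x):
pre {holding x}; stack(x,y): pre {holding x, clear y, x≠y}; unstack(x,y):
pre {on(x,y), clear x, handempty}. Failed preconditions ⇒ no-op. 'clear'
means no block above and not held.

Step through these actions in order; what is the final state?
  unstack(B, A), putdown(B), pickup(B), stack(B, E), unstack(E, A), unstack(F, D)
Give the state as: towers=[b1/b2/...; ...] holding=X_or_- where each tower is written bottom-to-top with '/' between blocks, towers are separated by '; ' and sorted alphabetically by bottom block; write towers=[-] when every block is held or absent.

step 1 (unstack(B, A)): towers=[C/A; D/F; E] holding=B
step 2 (putdown(B)): towers=[B; C/A; D/F; E] holding=-
step 3 (pickup(B)): towers=[C/A; D/F; E] holding=B
step 4 (stack(B, E)): towers=[C/A; D/F; E/B] holding=-
step 5 (unstack(E, A)) [no-op]: towers=[C/A; D/F; E/B] holding=-
step 6 (unstack(F, D)): towers=[C/A; D; E/B] holding=F

towers=[C/A; D; E/B] holding=F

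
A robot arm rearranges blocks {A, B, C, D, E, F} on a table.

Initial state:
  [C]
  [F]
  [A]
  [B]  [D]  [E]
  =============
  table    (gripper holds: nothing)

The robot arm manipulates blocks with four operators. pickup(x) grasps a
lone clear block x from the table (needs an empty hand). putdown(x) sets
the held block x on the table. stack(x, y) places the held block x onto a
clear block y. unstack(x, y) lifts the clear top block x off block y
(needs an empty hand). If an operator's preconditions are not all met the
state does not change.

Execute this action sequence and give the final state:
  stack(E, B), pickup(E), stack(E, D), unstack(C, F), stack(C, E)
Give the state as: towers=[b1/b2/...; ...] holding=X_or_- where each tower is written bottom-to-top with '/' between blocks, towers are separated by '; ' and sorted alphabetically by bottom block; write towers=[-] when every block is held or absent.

towers=[B/A/F; D/E/C] holding=-

step 1 (stack(E, B)) [no-op]: towers=[B/A/F/C; D; E] holding=-
step 2 (pickup(E)): towers=[B/A/F/C; D] holding=E
step 3 (stack(E, D)): towers=[B/A/F/C; D/E] holding=-
step 4 (unstack(C, F)): towers=[B/A/F; D/E] holding=C
step 5 (stack(C, E)): towers=[B/A/F; D/E/C] holding=-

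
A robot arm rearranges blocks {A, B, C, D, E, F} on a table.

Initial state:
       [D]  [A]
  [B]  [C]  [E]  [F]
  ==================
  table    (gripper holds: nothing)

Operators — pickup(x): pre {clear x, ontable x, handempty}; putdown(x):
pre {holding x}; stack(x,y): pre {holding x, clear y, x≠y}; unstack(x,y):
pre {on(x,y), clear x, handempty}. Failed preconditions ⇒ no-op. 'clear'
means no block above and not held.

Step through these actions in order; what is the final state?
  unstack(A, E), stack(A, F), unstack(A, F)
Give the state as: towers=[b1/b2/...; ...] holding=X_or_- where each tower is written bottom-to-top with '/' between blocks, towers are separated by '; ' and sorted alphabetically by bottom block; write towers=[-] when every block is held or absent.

towers=[B; C/D; E; F] holding=A

step 1 (unstack(A, E)): towers=[B; C/D; E; F] holding=A
step 2 (stack(A, F)): towers=[B; C/D; E; F/A] holding=-
step 3 (unstack(A, F)): towers=[B; C/D; E; F] holding=A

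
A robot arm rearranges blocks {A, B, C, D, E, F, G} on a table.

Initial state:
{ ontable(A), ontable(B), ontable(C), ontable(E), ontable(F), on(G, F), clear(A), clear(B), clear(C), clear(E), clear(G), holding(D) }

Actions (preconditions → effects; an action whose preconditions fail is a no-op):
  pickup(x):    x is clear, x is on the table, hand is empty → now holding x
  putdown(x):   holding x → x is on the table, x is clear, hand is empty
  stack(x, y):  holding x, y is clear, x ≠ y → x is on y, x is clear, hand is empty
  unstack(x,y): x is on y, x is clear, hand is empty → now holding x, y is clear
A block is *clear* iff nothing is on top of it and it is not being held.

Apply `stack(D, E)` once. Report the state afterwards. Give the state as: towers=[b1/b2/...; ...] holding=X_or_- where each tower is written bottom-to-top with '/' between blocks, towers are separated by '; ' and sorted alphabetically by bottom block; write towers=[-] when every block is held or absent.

towers=[A; B; C; E/D; F/G] holding=-

before: towers=[A; B; C; E; F/G] holding=D
pre[stack(D, E)]: holding(D) ✓, clear(E) ✓, D≠E ✓
all met → apply stack(D, E)
after:  towers=[A; B; C; E/D; F/G] holding=-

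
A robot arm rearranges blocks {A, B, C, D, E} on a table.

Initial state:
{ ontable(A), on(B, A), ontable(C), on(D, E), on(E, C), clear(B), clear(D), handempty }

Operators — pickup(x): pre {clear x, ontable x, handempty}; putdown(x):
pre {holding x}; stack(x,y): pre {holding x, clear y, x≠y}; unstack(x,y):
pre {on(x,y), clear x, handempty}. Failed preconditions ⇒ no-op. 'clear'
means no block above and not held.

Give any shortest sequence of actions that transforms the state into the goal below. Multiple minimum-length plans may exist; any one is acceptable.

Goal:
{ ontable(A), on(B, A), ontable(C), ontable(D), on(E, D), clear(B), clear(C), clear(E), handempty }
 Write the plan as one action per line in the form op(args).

step 1 (unstack(D, E)): towers=[A/B; C/E] holding=D
step 2 (putdown(D)): towers=[A/B; C/E; D] holding=-
step 3 (unstack(E, C)): towers=[A/B; C; D] holding=E
step 4 (stack(E, D)): towers=[A/B; C; D/E] holding=-
goal check: towers=[A/B; C; D/E] holding=- — reached (length 4, optimal by BFS)

unstack(D, E)
putdown(D)
unstack(E, C)
stack(E, D)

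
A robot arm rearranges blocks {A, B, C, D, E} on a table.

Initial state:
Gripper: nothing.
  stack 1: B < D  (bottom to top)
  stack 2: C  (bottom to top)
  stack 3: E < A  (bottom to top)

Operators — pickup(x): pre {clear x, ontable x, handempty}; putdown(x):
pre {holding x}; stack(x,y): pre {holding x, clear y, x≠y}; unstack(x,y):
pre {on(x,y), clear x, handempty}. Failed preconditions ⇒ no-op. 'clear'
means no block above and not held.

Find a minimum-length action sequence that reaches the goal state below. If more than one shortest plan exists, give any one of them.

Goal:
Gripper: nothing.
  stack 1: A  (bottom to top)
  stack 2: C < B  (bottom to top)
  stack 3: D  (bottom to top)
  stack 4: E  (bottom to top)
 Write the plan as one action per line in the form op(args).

step 1 (unstack(D, B)): towers=[B; C; E/A] holding=D
step 2 (putdown(D)): towers=[B; C; D; E/A] holding=-
step 3 (pickup(B)): towers=[C; D; E/A] holding=B
step 4 (stack(B, C)): towers=[C/B; D; E/A] holding=-
step 5 (unstack(A, E)): towers=[C/B; D; E] holding=A
step 6 (putdown(A)): towers=[A; C/B; D; E] holding=-
goal check: towers=[A; C/B; D; E] holding=- — reached (length 6, optimal by BFS)

unstack(D, B)
putdown(D)
pickup(B)
stack(B, C)
unstack(A, E)
putdown(A)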